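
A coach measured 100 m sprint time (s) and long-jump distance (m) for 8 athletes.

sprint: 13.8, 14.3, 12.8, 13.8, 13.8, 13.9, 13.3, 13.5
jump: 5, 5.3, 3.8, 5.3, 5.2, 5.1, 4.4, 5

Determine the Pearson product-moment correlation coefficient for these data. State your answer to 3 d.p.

0.921

n = 8, Σx = 109.2, Σy = 39.1, Σx² = 1492, Σy² = 193.03, Σxy = 535.24
nΣxy − ΣxΣy = 4281.92 − 4269.72 = 12.2
nΣx² − (Σx)² = 11936 − 11924.64 = 11.36; nΣy² − (Σy)² = 1544.24 − 1528.81 = 15.43
r = 12.2 / √(11.36 × 15.43) = 12.2 / 13.2395 ≈ 0.921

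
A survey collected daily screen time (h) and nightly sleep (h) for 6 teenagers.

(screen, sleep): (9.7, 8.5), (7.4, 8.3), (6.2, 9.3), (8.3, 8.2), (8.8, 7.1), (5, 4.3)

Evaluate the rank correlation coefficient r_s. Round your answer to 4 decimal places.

0.2000

Rank screen: 6, 3, 2, 4, 5, 1
Rank sleep: 5, 4, 6, 3, 2, 1
d = rank(screen) − rank(sleep): 1, -1, -4, 1, 3, 0; Σd² = 28
ρ = 1 − 6Σd² / [n(n²−1)] = 1 − 6×28 / (6×35) = 1 − 168/210 ≈ 0.2000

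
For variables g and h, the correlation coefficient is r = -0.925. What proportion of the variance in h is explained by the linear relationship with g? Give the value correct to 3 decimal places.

0.856

r² = (-0.925)² = 0.856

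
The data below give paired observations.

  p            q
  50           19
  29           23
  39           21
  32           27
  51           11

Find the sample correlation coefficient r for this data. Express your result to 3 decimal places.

n = 5, Σp = 201, Σq = 101, Σp² = 8487, Σq² = 2181, Σpq = 3861
nΣpq − ΣpΣq = 19305 − 20301 = -996
nΣp² − (Σp)² = 42435 − 40401 = 2034; nΣq² − (Σq)² = 10905 − 10201 = 704
r = -996 / √(2034 × 704) = -996 / 1196.6353 ≈ -0.832

-0.832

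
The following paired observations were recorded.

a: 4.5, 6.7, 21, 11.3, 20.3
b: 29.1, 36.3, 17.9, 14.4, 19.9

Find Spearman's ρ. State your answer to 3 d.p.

-0.600

Rank a: 1, 2, 5, 3, 4
Rank b: 4, 5, 2, 1, 3
d = rank(a) − rank(b): -3, -3, 3, 2, 1; Σd² = 32
ρ = 1 − 6Σd² / [n(n²−1)] = 1 − 6×32 / (5×24) = 1 − 192/120 ≈ -0.600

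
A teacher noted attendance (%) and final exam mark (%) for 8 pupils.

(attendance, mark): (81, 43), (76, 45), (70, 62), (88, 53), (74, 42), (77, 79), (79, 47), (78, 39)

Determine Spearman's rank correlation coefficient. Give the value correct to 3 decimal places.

Rank attendance: 7, 3, 1, 8, 2, 4, 6, 5
Rank mark: 3, 4, 7, 6, 2, 8, 5, 1
d = rank(attendance) − rank(mark): 4, -1, -6, 2, 0, -4, 1, 4; Σd² = 90
ρ = 1 − 6Σd² / [n(n²−1)] = 1 − 6×90 / (8×63) = 1 − 540/504 ≈ -0.071

-0.071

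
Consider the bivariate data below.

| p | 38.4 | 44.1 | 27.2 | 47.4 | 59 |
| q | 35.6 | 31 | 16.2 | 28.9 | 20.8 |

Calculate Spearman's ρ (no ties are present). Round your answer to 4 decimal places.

Rank p: 2, 3, 1, 4, 5
Rank q: 5, 4, 1, 3, 2
d = rank(p) − rank(q): -3, -1, 0, 1, 3; Σd² = 20
ρ = 1 − 6Σd² / [n(n²−1)] = 1 − 6×20 / (5×24) = 1 − 120/120 ≈ 0.0000

0.0000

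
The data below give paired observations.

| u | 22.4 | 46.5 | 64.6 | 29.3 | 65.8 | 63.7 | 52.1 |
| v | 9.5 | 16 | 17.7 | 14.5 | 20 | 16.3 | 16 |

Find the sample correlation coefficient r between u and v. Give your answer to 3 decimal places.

n = 7, Σu = 344.4, Σv = 110, Σu² = 18797.4, Σv² = 1791.48, Σuv = 5712.98
nΣuv − ΣuΣv = 39990.86 − 37884 = 2106.86
nΣu² − (Σu)² = 131581.8 − 118611.36 = 12970.44; nΣv² − (Σv)² = 12540.36 − 12100 = 440.36
r = 2106.86 / √(12970.44 × 440.36) = 2106.86 / 2389.9086 ≈ 0.882

0.882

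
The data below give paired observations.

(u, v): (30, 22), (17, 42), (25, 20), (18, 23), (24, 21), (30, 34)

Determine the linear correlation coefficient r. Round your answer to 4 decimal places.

n = 6, Σu = 144, Σv = 162, Σu² = 3614, Σv² = 4774, Σuv = 3812
nΣuv − ΣuΣv = 22872 − 23328 = -456
nΣu² − (Σu)² = 21684 − 20736 = 948; nΣv² − (Σv)² = 28644 − 26244 = 2400
r = -456 / √(948 × 2400) = -456 / 1508.3766 ≈ -0.3023

-0.3023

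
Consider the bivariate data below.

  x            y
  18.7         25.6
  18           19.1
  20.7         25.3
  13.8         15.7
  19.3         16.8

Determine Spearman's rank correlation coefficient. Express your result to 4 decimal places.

0.5000

Rank x: 3, 2, 5, 1, 4
Rank y: 5, 3, 4, 1, 2
d = rank(x) − rank(y): -2, -1, 1, 0, 2; Σd² = 10
ρ = 1 − 6Σd² / [n(n²−1)] = 1 − 6×10 / (5×24) = 1 − 60/120 ≈ 0.5000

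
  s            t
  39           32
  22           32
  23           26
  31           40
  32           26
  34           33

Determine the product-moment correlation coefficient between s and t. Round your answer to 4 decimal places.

0.2491

n = 6, Σs = 181, Σt = 189, Σs² = 5675, Σt² = 6089, Σst = 5744
nΣst − ΣsΣt = 34464 − 34209 = 255
nΣs² − (Σs)² = 34050 − 32761 = 1289; nΣt² − (Σt)² = 36534 − 35721 = 813
r = 255 / √(1289 × 813) = 255 / 1023.6977 ≈ 0.2491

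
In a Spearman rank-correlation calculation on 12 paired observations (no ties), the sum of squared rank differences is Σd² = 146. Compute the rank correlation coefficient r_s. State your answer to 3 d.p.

ρ = 1 − 6Σd² / [n(n²−1)] = 1 − 6×146 / (12×143)
  = 1 − 876/1716 = 1 − 0.5105 ≈ 0.490

0.490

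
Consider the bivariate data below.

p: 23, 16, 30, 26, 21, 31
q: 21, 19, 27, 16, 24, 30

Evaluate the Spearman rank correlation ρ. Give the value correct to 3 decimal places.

0.600

Rank p: 3, 1, 5, 4, 2, 6
Rank q: 3, 2, 5, 1, 4, 6
d = rank(p) − rank(q): 0, -1, 0, 3, -2, 0; Σd² = 14
ρ = 1 − 6Σd² / [n(n²−1)] = 1 − 6×14 / (6×35) = 1 − 84/210 ≈ 0.600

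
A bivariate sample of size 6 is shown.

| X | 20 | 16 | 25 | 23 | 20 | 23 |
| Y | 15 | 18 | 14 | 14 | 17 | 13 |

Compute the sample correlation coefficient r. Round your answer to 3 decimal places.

n = 6, ΣX = 127, ΣY = 91, ΣX² = 2739, ΣY² = 1399, ΣXY = 1899
nΣXY − ΣXΣY = 11394 − 11557 = -163
nΣX² − (ΣX)² = 16434 − 16129 = 305; nΣY² − (ΣY)² = 8394 − 8281 = 113
r = -163 / √(305 × 113) = -163 / 185.6475 ≈ -0.878

-0.878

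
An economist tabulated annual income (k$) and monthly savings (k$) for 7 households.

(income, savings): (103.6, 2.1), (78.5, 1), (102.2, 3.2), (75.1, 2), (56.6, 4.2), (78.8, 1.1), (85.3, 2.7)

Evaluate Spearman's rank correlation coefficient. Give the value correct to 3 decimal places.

0.036

Rank income: 7, 3, 6, 2, 1, 4, 5
Rank savings: 4, 1, 6, 3, 7, 2, 5
d = rank(income) − rank(savings): 3, 2, 0, -1, -6, 2, 0; Σd² = 54
ρ = 1 − 6Σd² / [n(n²−1)] = 1 − 6×54 / (7×48) = 1 − 324/336 ≈ 0.036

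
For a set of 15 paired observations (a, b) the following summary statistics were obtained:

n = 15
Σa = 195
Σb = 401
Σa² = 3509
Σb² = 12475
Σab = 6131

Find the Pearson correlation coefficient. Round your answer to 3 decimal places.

0.702

r = (nΣab − ΣaΣb) / √[(nΣa² − (Σa)²)(nΣb² − (Σb)²)]
Numerator: 15×6131 − 195×401 = 13770
Denominator: √[(52635 − 38025)(187125 − 160801)] = √[14610 × 26324] = 19611.0591
r = 13770 / 19611.0591 ≈ 0.702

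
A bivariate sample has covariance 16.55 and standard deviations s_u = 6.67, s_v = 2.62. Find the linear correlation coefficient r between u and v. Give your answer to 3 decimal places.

r = Cov(u,v) / (s_u · s_v) = 16.55 / (6.67 × 2.62)
  = 16.55 / 17.4754 ≈ 0.947

0.947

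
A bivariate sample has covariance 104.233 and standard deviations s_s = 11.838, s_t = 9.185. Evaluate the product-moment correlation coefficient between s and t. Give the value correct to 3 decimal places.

r = Cov(s,t) / (s_s · s_t) = 104.233 / (11.838 × 9.185)
  = 104.233 / 108.7320 ≈ 0.959

0.959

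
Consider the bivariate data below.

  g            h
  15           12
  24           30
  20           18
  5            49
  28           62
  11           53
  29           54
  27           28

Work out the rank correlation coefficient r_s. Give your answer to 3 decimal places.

Rank g: 3, 5, 4, 1, 7, 2, 8, 6
Rank h: 1, 4, 2, 5, 8, 6, 7, 3
d = rank(g) − rank(h): 2, 1, 2, -4, -1, -4, 1, 3; Σd² = 52
ρ = 1 − 6Σd² / [n(n²−1)] = 1 − 6×52 / (8×63) = 1 − 312/504 ≈ 0.381

0.381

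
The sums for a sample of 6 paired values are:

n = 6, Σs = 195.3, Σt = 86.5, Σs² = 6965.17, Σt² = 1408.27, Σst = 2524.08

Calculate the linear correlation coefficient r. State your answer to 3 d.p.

-0.931

r = (nΣst − ΣsΣt) / √[(nΣs² − (Σs)²)(nΣt² − (Σt)²)]
Numerator: 6×2524.08 − 195.3×86.5 = -1748.97
Denominator: √[(41791.02 − 38142.09)(8449.62 − 7482.25)] = √[3648.93 × 967.37] = 1878.7936
r = -1748.97 / 1878.7936 ≈ -0.931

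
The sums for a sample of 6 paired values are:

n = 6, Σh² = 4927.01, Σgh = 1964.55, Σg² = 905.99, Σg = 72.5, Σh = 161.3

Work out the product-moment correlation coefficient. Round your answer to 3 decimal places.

0.117

r = (nΣgh − ΣgΣh) / √[(nΣg² − (Σg)²)(nΣh² − (Σh)²)]
Numerator: 6×1964.55 − 72.5×161.3 = 93.05
Denominator: √[(5435.94 − 5256.25)(29562.06 − 26017.69)] = √[179.69 × 3544.37] = 798.0525
r = 93.05 / 798.0525 ≈ 0.117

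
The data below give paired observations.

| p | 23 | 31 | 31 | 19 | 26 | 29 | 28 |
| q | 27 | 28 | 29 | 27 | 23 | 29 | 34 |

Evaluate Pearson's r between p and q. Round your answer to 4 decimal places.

n = 7, Σp = 187, Σq = 197, Σp² = 5113, Σq² = 5609, Σpq = 5292
nΣpq − ΣpΣq = 37044 − 36839 = 205
nΣp² − (Σp)² = 35791 − 34969 = 822; nΣq² − (Σq)² = 39263 − 38809 = 454
r = 205 / √(822 × 454) = 205 / 610.8912 ≈ 0.3356

0.3356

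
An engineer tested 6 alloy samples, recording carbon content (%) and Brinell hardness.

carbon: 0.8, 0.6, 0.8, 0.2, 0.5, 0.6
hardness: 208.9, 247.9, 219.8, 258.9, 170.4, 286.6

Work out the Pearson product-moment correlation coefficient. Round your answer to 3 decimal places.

-0.255

n = 6, Σx = 3.5, Σy = 1392.5, Σx² = 2.29, Σy² = 331610.59, Σxy = 800.64
nΣxy − ΣxΣy = 4803.84 − 4873.75 = -69.91
nΣx² − (Σx)² = 13.74 − 12.25 = 1.49; nΣy² − (Σy)² = 1989663.54 − 1939056.25 = 50607.29
r = -69.91 / √(1.49 × 50607.29) = -69.91 / 274.5995 ≈ -0.255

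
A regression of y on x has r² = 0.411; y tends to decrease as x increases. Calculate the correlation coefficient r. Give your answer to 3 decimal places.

-0.641

|r| = √0.411 = 0.641
The association is negative, so r = −0.641.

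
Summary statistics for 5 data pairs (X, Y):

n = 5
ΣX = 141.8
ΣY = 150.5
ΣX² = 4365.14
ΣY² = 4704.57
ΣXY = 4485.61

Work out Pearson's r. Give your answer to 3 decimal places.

r = (nΣXY − ΣXΣY) / √[(nΣX² − (ΣX)²)(nΣY² − (ΣY)²)]
Numerator: 5×4485.61 − 141.8×150.5 = 1087.15
Denominator: √[(21825.7 − 20107.24)(23522.85 − 22650.25)] = √[1718.46 × 872.6] = 1224.5522
r = 1087.15 / 1224.5522 ≈ 0.888

0.888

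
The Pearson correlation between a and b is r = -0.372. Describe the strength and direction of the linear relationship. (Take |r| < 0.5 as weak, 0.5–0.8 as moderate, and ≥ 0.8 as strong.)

weak negative

r = -0.372 < 0 so the relationship is negative.
|r| = 0.372, which falls in the weak range.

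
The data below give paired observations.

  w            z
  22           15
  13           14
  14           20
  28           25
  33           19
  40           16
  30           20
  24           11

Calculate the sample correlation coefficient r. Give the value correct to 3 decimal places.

n = 8, Σw = 204, Σz = 140, Σw² = 5798, Σz² = 2584, Σwz = 3623
nΣwz − ΣwΣz = 28984 − 28560 = 424
nΣw² − (Σw)² = 46384 − 41616 = 4768; nΣz² − (Σz)² = 20672 − 19600 = 1072
r = 424 / √(4768 × 1072) = 424 / 2260.8176 ≈ 0.188

0.188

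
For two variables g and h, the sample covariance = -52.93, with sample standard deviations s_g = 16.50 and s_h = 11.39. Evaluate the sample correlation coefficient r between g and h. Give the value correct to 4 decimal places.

r = Cov(g,h) / (s_g · s_h) = -52.93 / (16.50 × 11.39)
  = -52.93 / 187.9350 ≈ -0.2816

-0.2816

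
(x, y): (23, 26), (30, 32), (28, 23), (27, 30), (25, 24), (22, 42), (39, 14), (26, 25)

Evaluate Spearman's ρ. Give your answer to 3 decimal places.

Rank x: 2, 7, 6, 5, 3, 1, 8, 4
Rank y: 5, 7, 2, 6, 3, 8, 1, 4
d = rank(x) − rank(y): -3, 0, 4, -1, 0, -7, 7, 0; Σd² = 124
ρ = 1 − 6Σd² / [n(n²−1)] = 1 − 6×124 / (8×63) = 1 − 744/504 ≈ -0.476

-0.476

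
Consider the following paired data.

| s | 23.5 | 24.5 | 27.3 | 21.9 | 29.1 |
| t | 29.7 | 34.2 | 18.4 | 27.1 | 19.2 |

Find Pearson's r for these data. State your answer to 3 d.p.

n = 5, Σs = 126.3, Σt = 128.6, Σs² = 3224.21, Σt² = 3493.34, Σst = 3190.38
nΣst − ΣsΣt = 15951.9 − 16242.18 = -290.28
nΣs² − (Σs)² = 16121.05 − 15951.69 = 169.36; nΣt² − (Σt)² = 17466.7 − 16537.96 = 928.74
r = -290.28 / √(169.36 × 928.74) = -290.28 / 396.5998 ≈ -0.732

-0.732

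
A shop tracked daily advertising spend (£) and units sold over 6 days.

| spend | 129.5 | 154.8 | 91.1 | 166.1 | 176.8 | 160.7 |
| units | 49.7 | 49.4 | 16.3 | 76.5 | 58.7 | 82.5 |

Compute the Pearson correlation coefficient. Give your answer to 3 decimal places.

0.839

n = 6, Σx = 879, Σy = 333.1, Σx² = 133704.44, Σy² = 21280.33, Σxy = 51910.76
nΣxy − ΣxΣy = 311464.56 − 292794.9 = 18669.66
nΣx² − (Σx)² = 802226.64 − 772641 = 29585.64; nΣy² − (Σy)² = 127681.98 − 110955.61 = 16726.37
r = 18669.66 / √(29585.64 × 16726.37) = 18669.66 / 22245.4571 ≈ 0.839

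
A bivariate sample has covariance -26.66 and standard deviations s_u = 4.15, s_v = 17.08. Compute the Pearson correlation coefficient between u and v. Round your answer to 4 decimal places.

r = Cov(u,v) / (s_u · s_v) = -26.66 / (4.15 × 17.08)
  = -26.66 / 70.8820 ≈ -0.3761

-0.3761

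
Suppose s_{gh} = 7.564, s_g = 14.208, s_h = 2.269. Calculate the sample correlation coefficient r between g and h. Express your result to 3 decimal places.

r = Cov(g,h) / (s_g · s_h) = 7.564 / (14.208 × 2.269)
  = 7.564 / 32.2380 ≈ 0.235

0.235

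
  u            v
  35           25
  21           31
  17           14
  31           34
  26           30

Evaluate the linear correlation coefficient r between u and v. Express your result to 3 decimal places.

0.498

n = 5, Σu = 130, Σv = 134, Σu² = 3592, Σv² = 3838, Σuv = 3598
nΣuv − ΣuΣv = 17990 − 17420 = 570
nΣu² − (Σu)² = 17960 − 16900 = 1060; nΣv² − (Σv)² = 19190 − 17956 = 1234
r = 570 / √(1060 × 1234) = 570 / 1143.6958 ≈ 0.498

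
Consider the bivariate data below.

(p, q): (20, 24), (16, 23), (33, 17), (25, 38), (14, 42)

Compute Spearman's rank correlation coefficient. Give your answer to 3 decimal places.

-0.600

Rank p: 3, 2, 5, 4, 1
Rank q: 3, 2, 1, 4, 5
d = rank(p) − rank(q): 0, 0, 4, 0, -4; Σd² = 32
ρ = 1 − 6Σd² / [n(n²−1)] = 1 − 6×32 / (5×24) = 1 − 192/120 ≈ -0.600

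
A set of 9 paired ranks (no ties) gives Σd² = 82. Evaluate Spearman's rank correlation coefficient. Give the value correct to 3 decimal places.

ρ = 1 − 6Σd² / [n(n²−1)] = 1 − 6×82 / (9×80)
  = 1 − 492/720 = 1 − 0.6833 ≈ 0.317

0.317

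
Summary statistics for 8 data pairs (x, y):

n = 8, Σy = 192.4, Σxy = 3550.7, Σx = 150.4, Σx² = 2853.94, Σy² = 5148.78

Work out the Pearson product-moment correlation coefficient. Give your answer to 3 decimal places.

r = (nΣxy − ΣxΣy) / √[(nΣx² − (Σx)²)(nΣy² − (Σy)²)]
Numerator: 8×3550.7 − 150.4×192.4 = -531.36
Denominator: √[(22831.52 − 22620.16)(41190.24 − 37017.76)] = √[211.36 × 4172.48] = 939.0928
r = -531.36 / 939.0928 ≈ -0.566

-0.566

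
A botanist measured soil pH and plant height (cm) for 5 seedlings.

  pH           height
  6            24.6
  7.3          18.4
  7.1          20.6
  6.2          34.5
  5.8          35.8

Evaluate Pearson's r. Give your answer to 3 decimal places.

n = 5, Σx = 32.4, Σy = 133.9, Σx² = 211.78, Σy² = 3839.97, Σxy = 849.72
nΣxy − ΣxΣy = 4248.6 − 4338.36 = -89.76
nΣx² − (Σx)² = 1058.9 − 1049.76 = 9.14; nΣy² − (Σy)² = 19199.85 − 17929.21 = 1270.64
r = -89.76 / √(9.14 × 1270.64) = -89.76 / 107.7666 ≈ -0.833

-0.833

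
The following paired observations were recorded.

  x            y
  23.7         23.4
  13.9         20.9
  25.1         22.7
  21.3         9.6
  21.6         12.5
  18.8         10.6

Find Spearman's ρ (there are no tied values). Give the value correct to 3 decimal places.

0.543

Rank x: 5, 1, 6, 3, 4, 2
Rank y: 6, 4, 5, 1, 3, 2
d = rank(x) − rank(y): -1, -3, 1, 2, 1, 0; Σd² = 16
ρ = 1 − 6Σd² / [n(n²−1)] = 1 − 6×16 / (6×35) = 1 − 96/210 ≈ 0.543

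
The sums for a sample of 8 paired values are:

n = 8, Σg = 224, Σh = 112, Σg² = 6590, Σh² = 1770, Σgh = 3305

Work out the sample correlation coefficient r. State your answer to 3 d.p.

r = (nΣgh − ΣgΣh) / √[(nΣg² − (Σg)²)(nΣh² − (Σh)²)]
Numerator: 8×3305 − 224×112 = 1352
Denominator: √[(52720 − 50176)(14160 − 12544)] = √[2544 × 1616] = 2027.5858
r = 1352 / 2027.5858 ≈ 0.667

0.667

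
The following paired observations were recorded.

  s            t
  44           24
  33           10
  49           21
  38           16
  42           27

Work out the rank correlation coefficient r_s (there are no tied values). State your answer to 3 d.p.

0.600

Rank s: 4, 1, 5, 2, 3
Rank t: 4, 1, 3, 2, 5
d = rank(s) − rank(t): 0, 0, 2, 0, -2; Σd² = 8
ρ = 1 − 6Σd² / [n(n²−1)] = 1 − 6×8 / (5×24) = 1 − 48/120 ≈ 0.600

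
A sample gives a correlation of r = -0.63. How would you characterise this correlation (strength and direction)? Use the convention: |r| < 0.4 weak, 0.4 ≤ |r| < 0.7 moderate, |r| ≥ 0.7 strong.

moderate negative

r = -0.63 < 0 so the relationship is negative.
|r| = 0.63, which falls in the moderate range.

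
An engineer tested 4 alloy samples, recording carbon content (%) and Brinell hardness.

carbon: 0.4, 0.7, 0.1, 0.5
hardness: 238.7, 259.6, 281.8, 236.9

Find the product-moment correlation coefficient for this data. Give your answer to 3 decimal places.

-0.532

n = 4, Σx = 1.7, Σy = 1017, Σx² = 0.91, Σy² = 259902.7, Σxy = 423.83
nΣxy − ΣxΣy = 1695.32 − 1728.9 = -33.58
nΣx² − (Σx)² = 3.64 − 2.89 = 0.75; nΣy² − (Σy)² = 1039610.8 − 1034289 = 5321.8
r = -33.58 / √(0.75 × 5321.8) = -33.58 / 63.1771 ≈ -0.532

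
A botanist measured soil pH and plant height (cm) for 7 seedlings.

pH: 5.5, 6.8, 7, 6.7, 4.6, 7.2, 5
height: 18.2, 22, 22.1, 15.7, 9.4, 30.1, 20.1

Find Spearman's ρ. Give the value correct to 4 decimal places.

0.8571

Rank pH: 3, 5, 6, 4, 1, 7, 2
Rank height: 3, 5, 6, 2, 1, 7, 4
d = rank(pH) − rank(height): 0, 0, 0, 2, 0, 0, -2; Σd² = 8
ρ = 1 − 6Σd² / [n(n²−1)] = 1 − 6×8 / (7×48) = 1 − 48/336 ≈ 0.8571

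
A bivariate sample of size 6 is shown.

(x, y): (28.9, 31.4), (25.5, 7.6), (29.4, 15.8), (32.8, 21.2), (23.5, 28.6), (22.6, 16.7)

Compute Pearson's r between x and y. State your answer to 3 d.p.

n = 6, Σx = 162.7, Σy = 121.3, Σx² = 4488.67, Σy² = 2839.65, Σxy = 3310.66
nΣxy − ΣxΣy = 19863.96 − 19735.51 = 128.45
nΣx² − (Σx)² = 26932.02 − 26471.29 = 460.73; nΣy² − (Σy)² = 17037.9 − 14713.69 = 2324.21
r = 128.45 / √(460.73 × 2324.21) = 128.45 / 1034.8107 ≈ 0.124

0.124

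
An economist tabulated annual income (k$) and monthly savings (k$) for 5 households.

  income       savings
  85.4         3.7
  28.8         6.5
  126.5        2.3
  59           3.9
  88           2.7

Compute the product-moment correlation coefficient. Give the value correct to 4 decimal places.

n = 5, Σx = 387.7, Σy = 19.1, Σx² = 35349.85, Σy² = 83.73, Σxy = 1261.83
nΣxy − ΣxΣy = 6309.15 − 7405.07 = -1095.92
nΣx² − (Σx)² = 176749.25 − 150311.29 = 26437.96; nΣy² − (Σy)² = 418.65 − 364.81 = 53.84
r = -1095.92 / √(26437.96 × 53.84) = -1095.92 / 1193.0716 ≈ -0.9186

-0.9186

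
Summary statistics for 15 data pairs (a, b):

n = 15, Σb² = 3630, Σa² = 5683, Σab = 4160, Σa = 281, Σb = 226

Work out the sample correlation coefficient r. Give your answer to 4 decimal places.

-0.2402

r = (nΣab − ΣaΣb) / √[(nΣa² − (Σa)²)(nΣb² − (Σb)²)]
Numerator: 15×4160 − 281×226 = -1106
Denominator: √[(85245 − 78961)(54450 − 51076)] = √[6284 × 3374] = 4604.5864
r = -1106 / 4604.5864 ≈ -0.2402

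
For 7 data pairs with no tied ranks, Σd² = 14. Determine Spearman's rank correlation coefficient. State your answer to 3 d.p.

ρ = 1 − 6Σd² / [n(n²−1)] = 1 − 6×14 / (7×48)
  = 1 − 84/336 = 1 − 0.2500 ≈ 0.750

0.750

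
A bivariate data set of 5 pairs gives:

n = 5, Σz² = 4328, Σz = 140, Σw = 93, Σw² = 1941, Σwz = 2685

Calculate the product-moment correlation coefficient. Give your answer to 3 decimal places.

0.276

r = (nΣwz − ΣwΣz) / √[(nΣw² − (Σw)²)(nΣz² − (Σz)²)]
Numerator: 5×2685 − 93×140 = 405
Denominator: √[(9705 − 8649)(21640 − 19600)] = √[1056 × 2040] = 1467.7329
r = 405 / 1467.7329 ≈ 0.276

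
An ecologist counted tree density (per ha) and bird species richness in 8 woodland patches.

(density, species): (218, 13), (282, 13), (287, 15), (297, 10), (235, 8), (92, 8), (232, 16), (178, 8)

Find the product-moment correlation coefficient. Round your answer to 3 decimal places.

n = 8, Σx = 1821, Σy = 91, Σx² = 446823, Σy² = 1111, Σxy = 21527
nΣxy − ΣxΣy = 172216 − 165711 = 6505
nΣx² − (Σx)² = 3574584 − 3316041 = 258543; nΣy² − (Σy)² = 8888 − 8281 = 607
r = 6505 / √(258543 × 607) = 6505 / 12527.3940 ≈ 0.519

0.519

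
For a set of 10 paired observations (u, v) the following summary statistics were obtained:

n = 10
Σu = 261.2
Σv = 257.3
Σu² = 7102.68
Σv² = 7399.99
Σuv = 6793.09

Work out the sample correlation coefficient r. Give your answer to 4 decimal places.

0.1549

r = (nΣuv − ΣuΣv) / √[(nΣu² − (Σu)²)(nΣv² − (Σv)²)]
Numerator: 10×6793.09 − 261.2×257.3 = 724.14
Denominator: √[(71026.8 − 68225.44)(73999.9 − 66203.29)] = √[2801.36 × 7796.61] = 4673.4475
r = 724.14 / 4673.4475 ≈ 0.1549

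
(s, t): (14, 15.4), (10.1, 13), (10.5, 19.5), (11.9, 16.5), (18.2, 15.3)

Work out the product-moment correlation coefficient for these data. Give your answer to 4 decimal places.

n = 5, Σs = 64.7, Σt = 79.7, Σs² = 881.11, Σt² = 1292.75, Σst = 1026.46
nΣst − ΣsΣt = 5132.3 − 5156.59 = -24.29
nΣs² − (Σs)² = 4405.55 − 4186.09 = 219.46; nΣt² − (Σt)² = 6463.75 − 6352.09 = 111.66
r = -24.29 / √(219.46 × 111.66) = -24.29 / 156.5404 ≈ -0.1552

-0.1552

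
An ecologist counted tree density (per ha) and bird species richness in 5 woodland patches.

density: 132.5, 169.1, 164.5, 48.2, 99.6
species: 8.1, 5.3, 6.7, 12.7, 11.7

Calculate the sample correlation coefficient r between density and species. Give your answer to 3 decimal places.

-0.959

n = 5, Σx = 613.9, Σy = 44.5, Σx² = 85454.71, Σy² = 436.77, Σxy = 4849.09
nΣxy − ΣxΣy = 24245.45 − 27318.55 = -3073.1
nΣx² − (Σx)² = 427273.55 − 376873.21 = 50400.34; nΣy² − (Σy)² = 2183.85 − 1980.25 = 203.6
r = -3073.1 / √(50400.34 × 203.6) = -3073.1 / 3203.3591 ≈ -0.959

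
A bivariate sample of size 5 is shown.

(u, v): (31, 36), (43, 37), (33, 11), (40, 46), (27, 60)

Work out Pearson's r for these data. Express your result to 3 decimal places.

n = 5, Σu = 174, Σv = 190, Σu² = 6228, Σv² = 8502, Σuv = 6530
nΣuv − ΣuΣv = 32650 − 33060 = -410
nΣu² − (Σu)² = 31140 − 30276 = 864; nΣv² − (Σv)² = 42510 − 36100 = 6410
r = -410 / √(864 × 6410) = -410 / 2353.3466 ≈ -0.174

-0.174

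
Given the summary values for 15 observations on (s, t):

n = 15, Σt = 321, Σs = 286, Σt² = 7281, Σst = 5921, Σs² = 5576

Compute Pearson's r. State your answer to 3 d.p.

-0.886

r = (nΣst − ΣsΣt) / √[(nΣs² − (Σs)²)(nΣt² − (Σt)²)]
Numerator: 15×5921 − 286×321 = -2991
Denominator: √[(83640 − 81796)(109215 − 103041)] = √[1844 × 6174] = 3374.1452
r = -2991 / 3374.1452 ≈ -0.886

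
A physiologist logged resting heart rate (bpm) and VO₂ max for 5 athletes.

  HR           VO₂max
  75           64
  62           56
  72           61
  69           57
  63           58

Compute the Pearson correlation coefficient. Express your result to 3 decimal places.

n = 5, Σx = 341, Σy = 296, Σx² = 23383, Σy² = 17566, Σxy = 20251
nΣxy − ΣxΣy = 101255 − 100936 = 319
nΣx² − (Σx)² = 116915 − 116281 = 634; nΣy² − (Σy)² = 87830 − 87616 = 214
r = 319 / √(634 × 214) = 319 / 368.3422 ≈ 0.866

0.866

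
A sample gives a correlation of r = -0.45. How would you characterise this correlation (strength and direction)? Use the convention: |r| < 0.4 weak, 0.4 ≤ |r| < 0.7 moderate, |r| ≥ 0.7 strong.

r = -0.45 < 0 so the relationship is negative.
|r| = 0.45, which falls in the moderate range.

moderate negative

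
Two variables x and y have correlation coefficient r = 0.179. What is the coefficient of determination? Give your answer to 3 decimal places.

r² = (0.179)² = 0.032

0.032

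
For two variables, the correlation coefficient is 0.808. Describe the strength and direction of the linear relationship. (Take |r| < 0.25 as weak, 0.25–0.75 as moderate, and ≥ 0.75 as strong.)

r = 0.808 > 0 so the relationship is positive.
|r| = 0.808, which falls in the strong range.

strong positive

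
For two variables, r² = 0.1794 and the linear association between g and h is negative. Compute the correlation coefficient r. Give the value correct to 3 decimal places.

|r| = √0.1794 = 0.424
The association is negative, so r = −0.424.

-0.424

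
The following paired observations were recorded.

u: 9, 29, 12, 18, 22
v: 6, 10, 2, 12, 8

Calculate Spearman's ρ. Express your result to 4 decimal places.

Rank u: 1, 5, 2, 3, 4
Rank v: 2, 4, 1, 5, 3
d = rank(u) − rank(v): -1, 1, 1, -2, 1; Σd² = 8
ρ = 1 − 6Σd² / [n(n²−1)] = 1 − 6×8 / (5×24) = 1 − 48/120 ≈ 0.6000

0.6000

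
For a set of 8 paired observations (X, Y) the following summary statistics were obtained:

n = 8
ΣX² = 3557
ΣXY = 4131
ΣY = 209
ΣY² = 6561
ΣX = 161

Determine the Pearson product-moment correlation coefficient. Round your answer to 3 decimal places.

-0.127

r = (nΣXY − ΣXΣY) / √[(nΣX² − (ΣX)²)(nΣY² − (ΣY)²)]
Numerator: 8×4131 − 161×209 = -601
Denominator: √[(28456 − 25921)(52488 − 43681)] = √[2535 × 8807] = 4725.0127
r = -601 / 4725.0127 ≈ -0.127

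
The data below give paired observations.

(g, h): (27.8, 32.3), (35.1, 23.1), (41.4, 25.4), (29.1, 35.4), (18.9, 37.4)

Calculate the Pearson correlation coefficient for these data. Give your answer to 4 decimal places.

-0.8636

n = 5, Σg = 152.3, Σh = 153.6, Σg² = 4922.83, Σh² = 4873.98, Σgh = 4497.31
nΣgh − ΣgΣh = 22486.55 − 23393.28 = -906.73
nΣg² − (Σg)² = 24614.15 − 23195.29 = 1418.86; nΣh² − (Σh)² = 24369.9 − 23592.96 = 776.94
r = -906.73 / √(1418.86 × 776.94) = -906.73 / 1049.9377 ≈ -0.8636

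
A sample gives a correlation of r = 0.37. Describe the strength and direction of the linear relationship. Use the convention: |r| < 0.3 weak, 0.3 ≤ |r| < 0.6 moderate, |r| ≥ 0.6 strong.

moderate positive

r = 0.37 > 0 so the relationship is positive.
|r| = 0.37, which falls in the moderate range.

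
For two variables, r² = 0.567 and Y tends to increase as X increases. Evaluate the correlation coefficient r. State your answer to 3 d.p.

0.753

|r| = √0.567 = 0.753
The association is positive, so r = 0.753.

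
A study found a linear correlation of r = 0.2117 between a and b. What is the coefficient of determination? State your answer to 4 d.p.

0.0448

r² = (0.2117)² = 0.0448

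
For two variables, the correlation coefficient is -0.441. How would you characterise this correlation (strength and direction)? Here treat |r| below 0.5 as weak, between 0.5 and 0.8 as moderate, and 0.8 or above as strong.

weak negative

r = -0.441 < 0 so the relationship is negative.
|r| = 0.441, which falls in the weak range.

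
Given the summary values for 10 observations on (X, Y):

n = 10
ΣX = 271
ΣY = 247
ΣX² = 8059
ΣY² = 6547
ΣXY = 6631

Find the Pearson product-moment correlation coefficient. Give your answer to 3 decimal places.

r = (nΣXY − ΣXΣY) / √[(nΣX² − (ΣX)²)(nΣY² − (ΣY)²)]
Numerator: 10×6631 − 271×247 = -627
Denominator: √[(80590 − 73441)(65470 − 61009)] = √[7149 × 4461] = 5647.2727
r = -627 / 5647.2727 ≈ -0.111

-0.111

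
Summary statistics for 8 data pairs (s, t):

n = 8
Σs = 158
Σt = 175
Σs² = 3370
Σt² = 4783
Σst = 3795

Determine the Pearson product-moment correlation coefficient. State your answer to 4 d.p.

r = (nΣst − ΣsΣt) / √[(nΣs² − (Σs)²)(nΣt² − (Σt)²)]
Numerator: 8×3795 − 158×175 = 2710
Denominator: √[(26960 − 24964)(38264 − 30625)] = √[1996 × 7639] = 3904.7976
r = 2710 / 3904.7976 ≈ 0.6940

0.6940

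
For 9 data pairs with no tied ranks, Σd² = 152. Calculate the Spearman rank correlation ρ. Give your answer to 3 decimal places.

ρ = 1 − 6Σd² / [n(n²−1)] = 1 − 6×152 / (9×80)
  = 1 − 912/720 = 1 − 1.2667 ≈ -0.267

-0.267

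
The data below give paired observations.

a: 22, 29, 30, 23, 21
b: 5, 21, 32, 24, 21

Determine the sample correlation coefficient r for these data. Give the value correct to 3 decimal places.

n = 5, Σa = 125, Σb = 103, Σa² = 3195, Σb² = 2507, Σab = 2672
nΣab − ΣaΣb = 13360 − 12875 = 485
nΣa² − (Σa)² = 15975 − 15625 = 350; nΣb² − (Σb)² = 12535 − 10609 = 1926
r = 485 / √(350 × 1926) = 485 / 821.0359 ≈ 0.591

0.591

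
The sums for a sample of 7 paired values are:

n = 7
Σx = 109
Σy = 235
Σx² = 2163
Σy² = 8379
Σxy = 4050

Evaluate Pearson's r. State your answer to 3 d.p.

r = (nΣxy − ΣxΣy) / √[(nΣx² − (Σx)²)(nΣy² − (Σy)²)]
Numerator: 7×4050 − 109×235 = 2735
Denominator: √[(15141 − 11881)(58653 − 55225)] = √[3260 × 3428] = 3342.9448
r = 2735 / 3342.9448 ≈ 0.818

0.818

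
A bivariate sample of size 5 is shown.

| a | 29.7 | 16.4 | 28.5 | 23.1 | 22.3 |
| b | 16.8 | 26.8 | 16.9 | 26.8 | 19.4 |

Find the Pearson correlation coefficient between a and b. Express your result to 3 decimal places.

n = 5, Σa = 120, Σb = 106.7, Σa² = 2994.2, Σb² = 2380.69, Σab = 2471.83
nΣab − ΣaΣb = 12359.15 − 12804 = -444.85
nΣa² − (Σa)² = 14971 − 14400 = 571; nΣb² − (Σb)² = 11903.45 − 11384.89 = 518.56
r = -444.85 / √(571 × 518.56) = -444.85 / 544.1487 ≈ -0.818

-0.818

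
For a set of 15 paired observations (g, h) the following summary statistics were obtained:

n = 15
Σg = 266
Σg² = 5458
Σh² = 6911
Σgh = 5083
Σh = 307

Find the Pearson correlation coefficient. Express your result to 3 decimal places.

r = (nΣgh − ΣgΣh) / √[(nΣg² − (Σg)²)(nΣh² − (Σh)²)]
Numerator: 15×5083 − 266×307 = -5417
Denominator: √[(81870 − 70756)(103665 − 94249)] = √[11114 × 9416] = 10229.8301
r = -5417 / 10229.8301 ≈ -0.530

-0.530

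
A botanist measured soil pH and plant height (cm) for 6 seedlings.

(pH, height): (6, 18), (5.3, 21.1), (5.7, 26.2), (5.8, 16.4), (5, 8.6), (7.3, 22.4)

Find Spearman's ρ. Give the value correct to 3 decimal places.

0.371

Rank pH: 5, 2, 3, 4, 1, 6
Rank height: 3, 4, 6, 2, 1, 5
d = rank(pH) − rank(height): 2, -2, -3, 2, 0, 1; Σd² = 22
ρ = 1 − 6Σd² / [n(n²−1)] = 1 − 6×22 / (6×35) = 1 − 132/210 ≈ 0.371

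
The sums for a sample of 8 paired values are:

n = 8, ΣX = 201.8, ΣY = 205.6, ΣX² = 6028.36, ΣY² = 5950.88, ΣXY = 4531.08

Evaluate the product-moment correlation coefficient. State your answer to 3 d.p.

-0.828

r = (nΣXY − ΣXΣY) / √[(nΣX² − (ΣX)²)(nΣY² − (ΣY)²)]
Numerator: 8×4531.08 − 201.8×205.6 = -5241.44
Denominator: √[(48226.88 − 40723.24)(47607.04 − 42271.36)] = √[7503.64 × 5335.68] = 6327.4815
r = -5241.44 / 6327.4815 ≈ -0.828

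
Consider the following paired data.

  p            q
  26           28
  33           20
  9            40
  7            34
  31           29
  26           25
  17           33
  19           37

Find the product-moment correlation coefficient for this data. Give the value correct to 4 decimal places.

n = 8, Σp = 168, Σq = 246, Σp² = 4182, Σq² = 7864, Σpq = 4799
nΣpq − ΣpΣq = 38392 − 41328 = -2936
nΣp² − (Σp)² = 33456 − 28224 = 5232; nΣq² − (Σq)² = 62912 − 60516 = 2396
r = -2936 / √(5232 × 2396) = -2936 / 3540.6033 ≈ -0.8292

-0.8292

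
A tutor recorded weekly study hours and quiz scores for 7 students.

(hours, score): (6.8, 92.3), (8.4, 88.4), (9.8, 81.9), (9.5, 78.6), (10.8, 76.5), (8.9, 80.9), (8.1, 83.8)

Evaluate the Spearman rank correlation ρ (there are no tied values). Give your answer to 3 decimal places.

-0.857

Rank hours: 1, 3, 6, 5, 7, 4, 2
Rank score: 7, 6, 4, 2, 1, 3, 5
d = rank(hours) − rank(score): -6, -3, 2, 3, 6, 1, -3; Σd² = 104
ρ = 1 − 6Σd² / [n(n²−1)] = 1 − 6×104 / (7×48) = 1 − 624/336 ≈ -0.857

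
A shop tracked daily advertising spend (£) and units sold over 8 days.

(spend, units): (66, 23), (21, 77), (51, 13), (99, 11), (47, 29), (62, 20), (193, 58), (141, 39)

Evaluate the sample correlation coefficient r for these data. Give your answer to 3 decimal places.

n = 8, Σx = 680, Σy = 270, Σx² = 80382, Σy² = 12874, Σxy = 24183
nΣxy − ΣxΣy = 193464 − 183600 = 9864
nΣx² − (Σx)² = 643056 − 462400 = 180656; nΣy² − (Σy)² = 102992 − 72900 = 30092
r = 9864 / √(180656 × 30092) = 9864 / 73731.2712 ≈ 0.134

0.134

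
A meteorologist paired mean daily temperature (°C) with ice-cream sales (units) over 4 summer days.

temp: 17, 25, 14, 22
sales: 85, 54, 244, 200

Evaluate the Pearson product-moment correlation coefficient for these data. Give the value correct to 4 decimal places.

n = 4, Σx = 78, Σy = 583, Σx² = 1594, Σy² = 109677, Σxy = 10611
nΣxy − ΣxΣy = 42444 − 45474 = -3030
nΣx² − (Σx)² = 6376 − 6084 = 292; nΣy² − (Σy)² = 438708 − 339889 = 98819
r = -3030 / √(292 × 98819) = -3030 / 5371.6988 ≈ -0.5641

-0.5641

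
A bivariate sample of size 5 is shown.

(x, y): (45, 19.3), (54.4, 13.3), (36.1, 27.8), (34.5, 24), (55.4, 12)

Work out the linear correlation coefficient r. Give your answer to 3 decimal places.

n = 5, Σx = 225.4, Σy = 96.4, Σx² = 10546.98, Σy² = 2042.22, Σxy = 4088.4
nΣxy − ΣxΣy = 20442 − 21728.56 = -1286.56
nΣx² − (Σx)² = 52734.9 − 50805.16 = 1929.74; nΣy² − (Σy)² = 10211.1 − 9292.96 = 918.14
r = -1286.56 / √(1929.74 × 918.14) = -1286.56 / 1331.0791 ≈ -0.967

-0.967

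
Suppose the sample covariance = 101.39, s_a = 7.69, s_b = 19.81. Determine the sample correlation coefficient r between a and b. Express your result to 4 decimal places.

r = Cov(a,b) / (s_a · s_b) = 101.39 / (7.69 × 19.81)
  = 101.39 / 152.3389 ≈ 0.6656

0.6656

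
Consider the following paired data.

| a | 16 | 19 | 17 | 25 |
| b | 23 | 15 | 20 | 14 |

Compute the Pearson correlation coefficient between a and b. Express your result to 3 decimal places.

-0.838

n = 4, Σa = 77, Σb = 72, Σa² = 1531, Σb² = 1350, Σab = 1343
nΣab − ΣaΣb = 5372 − 5544 = -172
nΣa² − (Σa)² = 6124 − 5929 = 195; nΣb² − (Σb)² = 5400 − 5184 = 216
r = -172 / √(195 × 216) = -172 / 205.2316 ≈ -0.838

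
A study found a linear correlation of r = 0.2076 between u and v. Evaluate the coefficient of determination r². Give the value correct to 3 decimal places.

0.043

r² = (0.2076)² = 0.043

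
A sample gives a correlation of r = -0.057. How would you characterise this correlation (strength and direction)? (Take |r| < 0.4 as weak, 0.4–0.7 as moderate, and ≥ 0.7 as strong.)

weak negative

r = -0.057 < 0 so the relationship is negative.
|r| = 0.057, which falls in the weak range.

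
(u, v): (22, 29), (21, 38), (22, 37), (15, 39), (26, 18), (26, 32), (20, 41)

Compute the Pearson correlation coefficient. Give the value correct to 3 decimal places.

n = 7, Σu = 152, Σv = 234, Σu² = 3386, Σv² = 8204, Σuv = 4955
nΣuv − ΣuΣv = 34685 − 35568 = -883
nΣu² − (Σu)² = 23702 − 23104 = 598; nΣv² − (Σv)² = 57428 − 54756 = 2672
r = -883 / √(598 × 2672) = -883 / 1264.0633 ≈ -0.699

-0.699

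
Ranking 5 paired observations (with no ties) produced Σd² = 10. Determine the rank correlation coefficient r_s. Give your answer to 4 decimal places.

0.5000

ρ = 1 − 6Σd² / [n(n²−1)] = 1 − 6×10 / (5×24)
  = 1 − 60/120 = 1 − 0.50000 ≈ 0.5000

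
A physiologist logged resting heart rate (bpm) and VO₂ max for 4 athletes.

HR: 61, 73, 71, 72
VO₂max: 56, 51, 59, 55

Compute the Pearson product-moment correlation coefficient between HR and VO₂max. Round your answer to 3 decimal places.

-0.295

n = 4, Σx = 277, Σy = 221, Σx² = 19275, Σy² = 12243, Σxy = 15288
nΣxy − ΣxΣy = 61152 − 61217 = -65
nΣx² − (Σx)² = 77100 − 76729 = 371; nΣy² − (Σy)² = 48972 − 48841 = 131
r = -65 / √(371 × 131) = -65 / 220.4563 ≈ -0.295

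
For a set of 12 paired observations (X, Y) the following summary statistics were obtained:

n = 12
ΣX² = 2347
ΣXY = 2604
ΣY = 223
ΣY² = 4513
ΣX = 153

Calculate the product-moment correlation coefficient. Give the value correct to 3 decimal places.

-0.626

r = (nΣXY − ΣXΣY) / √[(nΣX² − (ΣX)²)(nΣY² − (ΣY)²)]
Numerator: 12×2604 − 153×223 = -2871
Denominator: √[(28164 − 23409)(54156 − 49729)] = √[4755 × 4427] = 4588.0699
r = -2871 / 4588.0699 ≈ -0.626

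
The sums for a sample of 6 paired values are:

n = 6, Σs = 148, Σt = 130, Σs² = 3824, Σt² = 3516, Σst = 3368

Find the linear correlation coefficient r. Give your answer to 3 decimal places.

0.463

r = (nΣst − ΣsΣt) / √[(nΣs² − (Σs)²)(nΣt² − (Σt)²)]
Numerator: 6×3368 − 148×130 = 968
Denominator: √[(22944 − 21904)(21096 − 16900)] = √[1040 × 4196] = 2088.9806
r = 968 / 2088.9806 ≈ 0.463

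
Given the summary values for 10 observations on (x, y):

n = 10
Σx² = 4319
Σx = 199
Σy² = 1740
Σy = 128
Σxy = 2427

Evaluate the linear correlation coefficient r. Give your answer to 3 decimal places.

-0.629

r = (nΣxy − ΣxΣy) / √[(nΣx² − (Σx)²)(nΣy² − (Σy)²)]
Numerator: 10×2427 − 199×128 = -1202
Denominator: √[(43190 − 39601)(17400 − 16384)] = √[3589 × 1016] = 1909.5612
r = -1202 / 1909.5612 ≈ -0.629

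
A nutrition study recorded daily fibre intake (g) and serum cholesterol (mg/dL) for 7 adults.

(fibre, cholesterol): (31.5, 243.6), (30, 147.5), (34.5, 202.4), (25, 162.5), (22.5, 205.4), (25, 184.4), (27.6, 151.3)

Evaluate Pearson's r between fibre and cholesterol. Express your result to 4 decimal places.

0.2436

n = 7, Σx = 196.1, Σy = 1297.1, Σx² = 5600.51, Σy² = 247553.43, Σxy = 36551.08
nΣxy − ΣxΣy = 255857.56 − 254361.31 = 1496.25
nΣx² − (Σx)² = 39203.57 − 38455.21 = 748.36; nΣy² − (Σy)² = 1732874.01 − 1682468.41 = 50405.6
r = 1496.25 / √(748.36 × 50405.6) = 1496.25 / 6141.7860 ≈ 0.2436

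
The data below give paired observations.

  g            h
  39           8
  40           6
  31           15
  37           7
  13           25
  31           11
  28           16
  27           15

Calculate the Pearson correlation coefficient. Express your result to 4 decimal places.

-0.9757

n = 8, Σg = 246, Σh = 103, Σg² = 8094, Σh² = 1601, Σgh = 2795
nΣgh − ΣgΣh = 22360 − 25338 = -2978
nΣg² − (Σg)² = 64752 − 60516 = 4236; nΣh² − (Σh)² = 12808 − 10609 = 2199
r = -2978 / √(4236 × 2199) = -2978 / 3052.0426 ≈ -0.9757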